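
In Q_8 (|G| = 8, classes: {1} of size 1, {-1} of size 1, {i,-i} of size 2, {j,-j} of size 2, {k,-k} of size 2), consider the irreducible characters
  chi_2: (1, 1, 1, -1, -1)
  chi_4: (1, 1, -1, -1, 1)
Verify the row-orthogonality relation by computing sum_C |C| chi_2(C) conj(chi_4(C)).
Sum = 0; so <chi_2, chi_4> = 0 (distinct irreducibles are orthogonal).

Details: Compute term by term over conjugacy classes (|C| * chi_2(C) * conj(chi_4(C))):
  1*(1)*conj(1) + 1*(1)*conj(1) + 2*(1)*conj(-1) + 2*(-1)*conj(-1) + 2*(-1)*conj(1)
  = (1) + (1) + (-2) + (2) + (-2)
  = 0.
Dividing by |G| = 8 gives 0/8 = 0, matching the row-orthogonality relation <chi_2, chi_4> = [chi_2 = chi_4].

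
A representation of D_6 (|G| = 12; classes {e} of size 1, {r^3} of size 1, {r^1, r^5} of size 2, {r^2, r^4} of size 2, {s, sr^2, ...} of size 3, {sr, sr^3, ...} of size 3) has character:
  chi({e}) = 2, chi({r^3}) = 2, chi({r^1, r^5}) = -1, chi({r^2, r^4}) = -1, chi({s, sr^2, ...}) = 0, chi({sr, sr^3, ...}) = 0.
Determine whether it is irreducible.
Irreducible: <chi, chi> = 1.

Reasoning: <chi, chi> = (1/|G|) sum_C |C| * |chi(C)|^2 = (1/12)[1*|2|^2 + 1*|2|^2 + 2*|-1|^2 + 2*|-1|^2 + 3*|0|^2 + 3*|0|^2]
  = (1/12)[(4) + (4) + (2) + (2) + (0) + (0)] = 12/12 = 1.
A character is irreducible iff <chi, chi> = 1, so this representation is irreducible.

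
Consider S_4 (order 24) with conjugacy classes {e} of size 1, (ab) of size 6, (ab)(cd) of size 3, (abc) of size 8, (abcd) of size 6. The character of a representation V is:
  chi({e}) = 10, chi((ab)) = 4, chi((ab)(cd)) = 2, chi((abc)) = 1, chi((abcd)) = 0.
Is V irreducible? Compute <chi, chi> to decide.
Not irreducible (reducible): <chi, chi> = 9 > 1.

Solution. <chi, chi> = (1/|G|) sum_C |C| * |chi(C)|^2 = (1/24)[1*|10|^2 + 6*|4|^2 + 3*|2|^2 + 8*|1|^2 + 6*|0|^2]
  = (1/24)[(100) + (96) + (12) + (8) + (0)] = 216/24 = 9.
A character is irreducible iff <chi, chi> = 1, so this representation is reducible.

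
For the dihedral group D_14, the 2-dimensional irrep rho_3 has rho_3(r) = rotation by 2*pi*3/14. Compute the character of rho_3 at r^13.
chi_{rho_3}(r^13) = 2*cos(2*pi*3*13/14) = 2*cos(3*pi/7)

Proof sketch: rho_3(r^13) is rotation by angle 2*pi*3*13/14, whose trace is 2*cos(2*pi*3*13/14) = 2*cos(3*pi/7).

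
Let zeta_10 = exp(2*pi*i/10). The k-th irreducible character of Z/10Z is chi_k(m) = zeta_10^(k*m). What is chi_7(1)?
chi_7(1) = zeta_10^7 = exp(-3*I*pi/5)

Derivation: chi_7(1) = zeta_10^(7*1) = zeta_10^7. Since zeta_10^10 = 1, this equals zeta_10^7 = exp(2*pi*i*7/10) = exp(-3*I*pi/5).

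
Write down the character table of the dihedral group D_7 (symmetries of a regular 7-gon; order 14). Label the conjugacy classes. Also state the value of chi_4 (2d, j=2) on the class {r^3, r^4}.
Conjugacy classes: {e} of size 1, {r^1, r^6} of size 2, {r^2, r^5} of size 2, {r^3, r^4} of size 2, {s, sr, ..., sr^6} of size 7.
Character table:
  irrep \ class              {e} (size 1)  {r^1, r^6} (size 2)  {r^2, r^5} (size 2)  {r^3, r^4} (size 2)  {s, sr, ..., sr^6} (size 7)
  chi_1 (triv)               1             1                    1                    1                    1                          
  chi_2 (sign: r->1, s->-1)  1             1                    1                    1                    -1                         
  chi_3 (2d, j=1)            2             2*cos(2*pi/7)        -2*cos(3*pi/7)       -2*cos(pi/7)         0                          
  chi_4 (2d, j=2)            2             -2*cos(3*pi/7)       -2*cos(pi/7)         2*cos(2*pi/7)        0                          
  chi_5 (2d, j=3)            2             -2*cos(pi/7)         2*cos(2*pi/7)        -2*cos(3*pi/7)       0                          

Spot check: chi_4 (2d, j=2) on {r^3, r^4} = 2*cos(2*pi/7).

Working: D_7 has order 2*7 = 14 with 5 conjugacy classes, hence 5 irreducibles. Sum of squared dims 1 + 1 + 4 + 4 + 4 = 14 = |G|. Linear characters come from the abelianisation; the 2-dimensional irreps have character r^k -> 2*cos(2*pi*j*k/7), reflections -> 0.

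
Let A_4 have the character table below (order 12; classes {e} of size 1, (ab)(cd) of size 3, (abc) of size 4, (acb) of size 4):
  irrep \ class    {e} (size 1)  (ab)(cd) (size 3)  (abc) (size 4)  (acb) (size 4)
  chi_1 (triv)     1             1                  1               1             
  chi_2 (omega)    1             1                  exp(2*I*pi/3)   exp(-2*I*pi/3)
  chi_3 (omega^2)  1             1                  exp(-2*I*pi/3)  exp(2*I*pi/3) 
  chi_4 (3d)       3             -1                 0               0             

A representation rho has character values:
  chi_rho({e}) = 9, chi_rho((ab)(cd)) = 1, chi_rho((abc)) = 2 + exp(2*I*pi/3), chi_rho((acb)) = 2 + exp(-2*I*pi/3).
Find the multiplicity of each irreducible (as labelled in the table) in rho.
Multiplicities: chi_1: 2, chi_2: 1, chi_3: 0, chi_4: 2.

Proof sketch: Use <chi_rho, chi> = (1/|G|) sum_C |C| * chi_rho(C) * conj(chi(C)) with |G| = 12 for each irreducible chi in the table:
  <chi_rho, chi_1> = (1/12)[1*(9)*conj(1) + 3*(1)*conj(1) + 4*(2 + exp(2*I*pi/3))*conj(1) + 4*(2 + exp(-2*I*pi/3))*conj(1)]
      = (1/12)[(9) + (3) + (8 + 4*exp(2*I*pi/3)) + (8 + 4*exp(-2*I*pi/3))] = 24/12 = 2
  <chi_rho, chi_2> = (1/12)[1*(9)*conj(1) + 3*(1)*conj(1) + 4*(2 + exp(2*I*pi/3))*conj(exp(2*I*pi/3)) + 4*(2 + exp(-2*I*pi/3))*conj(exp(-2*I*pi/3))]
      = (1/12)[(9) + (3) + (4 + 8*exp(-2*I*pi/3)) + (4 + 8*exp(2*I*pi/3))] = 12/12 = 1
  <chi_rho, chi_3> = (1/12)[1*(9)*conj(1) + 3*(1)*conj(1) + 4*(2 + exp(2*I*pi/3))*conj(exp(-2*I*pi/3)) + 4*(2 + exp(-2*I*pi/3))*conj(exp(2*I*pi/3))]
      = (1/12)[(9) + (3) + (4*exp(-2*I*pi/3) + 8*exp(2*I*pi/3)) + (8*exp(-2*I*pi/3) + 4*exp(2*I*pi/3))] = 0/12 = 0
  <chi_rho, chi_4> = (1/12)[1*(9)*conj(3) + 3*(1)*conj(-1) + 4*(2 + exp(2*I*pi/3))*conj(0) + 4*(2 + exp(-2*I*pi/3))*conj(0)]
      = (1/12)[(27) + (-3) + (0) + (0)] = 24/12 = 2
(Exp terms are combined using exp(i*s)*conj(exp(i*t)) = exp(i*(s-t)), and sums of them are collapsed using the identity that for every m > 1 the m distinct m-th roots of unity sum to 0, e.g. 1 + exp(2*I*pi/3) + exp(-2*I*pi/3) = 0.)
Dimension check: dim(rho) = sum (mult * dim) = 2*1 + 1*1 + 0*1 + 2*3 = 9 = chi_rho(e) = 9.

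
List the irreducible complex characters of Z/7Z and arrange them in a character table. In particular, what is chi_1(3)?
Character table of Z/7Z (irreps indexed chi_0,...,chi_6 with chi_k(m) = zeta_7^(k*m), zeta_7 = exp(2*pi*i/7)):
  irrep \ class  {0} (size 1)  {1} (size 1)    {2} (size 1)    {3} (size 1)    {4} (size 1)    {5} (size 1)    {6} (size 1)  
  chi_0          1             1               1               1               1               1               1             
  chi_1          1             exp(2*I*pi/7)   exp(4*I*pi/7)   exp(6*I*pi/7)   exp(-6*I*pi/7)  exp(-4*I*pi/7)  exp(-2*I*pi/7)
  chi_2          1             exp(4*I*pi/7)   exp(-6*I*pi/7)  exp(-2*I*pi/7)  exp(2*I*pi/7)   exp(6*I*pi/7)   exp(-4*I*pi/7)
  chi_3          1             exp(6*I*pi/7)   exp(-2*I*pi/7)  exp(4*I*pi/7)   exp(-4*I*pi/7)  exp(2*I*pi/7)   exp(-6*I*pi/7)
  chi_4          1             exp(-6*I*pi/7)  exp(2*I*pi/7)   exp(-4*I*pi/7)  exp(4*I*pi/7)   exp(-2*I*pi/7)  exp(6*I*pi/7) 
  chi_5          1             exp(-4*I*pi/7)  exp(6*I*pi/7)   exp(2*I*pi/7)   exp(-2*I*pi/7)  exp(-6*I*pi/7)  exp(4*I*pi/7) 
  chi_6          1             exp(-2*I*pi/7)  exp(-4*I*pi/7)  exp(-6*I*pi/7)  exp(6*I*pi/7)   exp(4*I*pi/7)   exp(2*I*pi/7) 

Spot check: chi_1(3) = zeta_7^(1*3) = zeta_7^3 = exp(6*I*pi/7).

Why: Z/7Z is abelian, so all 7 irreducible complex representations are 1-dimensional. They are given by chi_k(m) = zeta_7^(k*m) for k = 0,...,6. Row orthogonality: sum_m chi_k(m) conj(chi_l(m)) = 7 * [k = l].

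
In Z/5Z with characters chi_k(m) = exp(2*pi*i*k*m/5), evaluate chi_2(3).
chi_2(3) = zeta_5^6 = exp(2*I*pi/5)

Derivation: chi_2(3) = zeta_5^(2*3) = zeta_5^6. Since zeta_5^5 = 1, this equals zeta_5^1 = exp(2*pi*i*1/5) = exp(2*I*pi/5).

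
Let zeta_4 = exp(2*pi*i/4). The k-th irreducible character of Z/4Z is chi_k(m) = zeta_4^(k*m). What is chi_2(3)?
chi_2(3) = zeta_4^6 = -1

Derivation: chi_2(3) = zeta_4^(2*3) = zeta_4^6. Since zeta_4^4 = 1, this equals zeta_4^2 = exp(2*pi*i*2/4) = -1.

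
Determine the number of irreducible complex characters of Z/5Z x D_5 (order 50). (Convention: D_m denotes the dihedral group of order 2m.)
20

Proof sketch: The number of irreducible complex representations of a finite group equals its number of conjugacy classes. For a direct product, #classes(G x H) = #classes(G) * #classes(H). Z/5Z has 5 classes (abelian), D_5 has 4 classes, so 5 * 4 = 20, so Z/5Z x D_5 (order 50) has exactly 20 irreducible complex representations.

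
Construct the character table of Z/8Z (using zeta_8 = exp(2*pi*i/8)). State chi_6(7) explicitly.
Character table of Z/8Z (irreps indexed chi_0,...,chi_7 with chi_k(m) = zeta_8^(k*m), zeta_8 = exp(2*pi*i/8)):
  irrep \ class  {0} (size 1)  {1} (size 1)    {2} (size 1)  {3} (size 1)    {4} (size 1)  {5} (size 1)    {6} (size 1)  {7} (size 1)  
  chi_0          1             1               1             1               1             1               1             1             
  chi_1          1             exp(I*pi/4)     I             exp(3*I*pi/4)   -1            exp(-3*I*pi/4)  -I            exp(-I*pi/4)  
  chi_2          1             I               -1            -I              1             I               -1            -I            
  chi_3          1             exp(3*I*pi/4)   -I            exp(I*pi/4)     -1            exp(-I*pi/4)    I             exp(-3*I*pi/4)
  chi_4          1             -1              1             -1              1             -1              1             -1            
  chi_5          1             exp(-3*I*pi/4)  I             exp(-I*pi/4)    -1            exp(I*pi/4)     -I            exp(3*I*pi/4) 
  chi_6          1             -I              -1            I               1             -I              -1            I             
  chi_7          1             exp(-I*pi/4)    -I            exp(-3*I*pi/4)  -1            exp(3*I*pi/4)   I             exp(I*pi/4)   

Spot check: chi_6(7) = zeta_8^(6*7) = zeta_8^42 = I.

Justification: Z/8Z is abelian, so all 8 irreducible complex representations are 1-dimensional. They are given by chi_k(m) = zeta_8^(k*m) for k = 0,...,7. Row orthogonality: sum_m chi_k(m) conj(chi_l(m)) = 8 * [k = l].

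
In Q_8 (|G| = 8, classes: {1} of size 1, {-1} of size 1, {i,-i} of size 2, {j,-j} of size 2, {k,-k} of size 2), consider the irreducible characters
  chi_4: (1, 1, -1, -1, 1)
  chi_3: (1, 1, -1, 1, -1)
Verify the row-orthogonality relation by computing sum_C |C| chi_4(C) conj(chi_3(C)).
Sum = 0; so <chi_4, chi_3> = 0 (distinct irreducibles are orthogonal).

Details: Compute term by term over conjugacy classes (|C| * chi_4(C) * conj(chi_3(C))):
  1*(1)*conj(1) + 1*(1)*conj(1) + 2*(-1)*conj(-1) + 2*(-1)*conj(1) + 2*(1)*conj(-1)
  = (1) + (1) + (2) + (-2) + (-2)
  = 0.
Dividing by |G| = 8 gives 0/8 = 0, matching the row-orthogonality relation <chi_4, chi_3> = [chi_4 = chi_3].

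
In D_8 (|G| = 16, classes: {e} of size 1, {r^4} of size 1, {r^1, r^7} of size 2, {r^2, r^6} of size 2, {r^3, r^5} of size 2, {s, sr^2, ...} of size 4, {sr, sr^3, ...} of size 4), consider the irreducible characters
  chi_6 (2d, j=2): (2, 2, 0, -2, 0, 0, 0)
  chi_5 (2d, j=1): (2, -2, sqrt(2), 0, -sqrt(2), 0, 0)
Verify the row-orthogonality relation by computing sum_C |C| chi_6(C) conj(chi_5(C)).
Sum = 0; so <chi_6, chi_5> = 0 (distinct irreducibles are orthogonal).

Justification: Compute term by term over conjugacy classes (|C| * chi_6(C) * conj(chi_5(C))):
  1*(2)*conj(2) + 1*(2)*conj(-2) + 2*(0)*conj(sqrt(2)) + 2*(-2)*conj(0) + 2*(0)*conj(-sqrt(2)) + 4*(0)*conj(0) + 4*(0)*conj(0)
  = (4) + (-4) + (0) + (0) + (0) + (0) + (0)
  = 0.
Dividing by |G| = 16 gives 0/16 = 0, matching the row-orthogonality relation <chi_6, chi_5> = [chi_6 = chi_5].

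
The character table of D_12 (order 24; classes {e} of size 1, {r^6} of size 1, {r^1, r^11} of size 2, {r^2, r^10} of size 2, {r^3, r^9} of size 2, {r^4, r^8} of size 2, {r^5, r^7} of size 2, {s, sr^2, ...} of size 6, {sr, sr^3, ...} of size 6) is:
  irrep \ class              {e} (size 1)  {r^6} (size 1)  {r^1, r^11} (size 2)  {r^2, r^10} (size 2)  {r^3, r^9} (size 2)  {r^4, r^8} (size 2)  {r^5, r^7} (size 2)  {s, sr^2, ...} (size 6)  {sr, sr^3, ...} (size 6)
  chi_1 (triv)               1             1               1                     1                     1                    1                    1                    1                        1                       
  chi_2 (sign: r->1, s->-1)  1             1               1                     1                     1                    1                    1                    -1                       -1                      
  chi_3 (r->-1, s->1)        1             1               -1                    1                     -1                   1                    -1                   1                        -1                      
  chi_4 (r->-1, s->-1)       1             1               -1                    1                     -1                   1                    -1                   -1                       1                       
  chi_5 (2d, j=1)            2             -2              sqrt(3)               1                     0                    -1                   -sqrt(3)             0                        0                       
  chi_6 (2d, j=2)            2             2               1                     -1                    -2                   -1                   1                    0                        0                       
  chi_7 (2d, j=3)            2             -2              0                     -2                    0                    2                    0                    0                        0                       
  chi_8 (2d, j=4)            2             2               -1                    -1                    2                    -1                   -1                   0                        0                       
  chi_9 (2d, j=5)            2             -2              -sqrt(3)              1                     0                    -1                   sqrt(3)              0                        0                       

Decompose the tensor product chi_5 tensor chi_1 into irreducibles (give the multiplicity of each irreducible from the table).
chi_5 tensor chi_1 = chi_5 (all other irreducibles have multiplicity 0).

Details: The character of a tensor product is the pointwise product (chi_5 * chi_1)(C) = chi_5(C) * chi_1(C):
  {e}: (2)*(1), {r^6}: (-2)*(1), {r^1, r^11}: (sqrt(3))*(1), {r^2, r^10}: (1)*(1), {r^3, r^9}: (0)*(1), {r^4, r^8}: (-1)*(1), {r^5, r^7}: (-sqrt(3))*(1), {s, sr^2, ...}: (0)*(1), {sr, sr^3, ...}: (0)*(1)
so (chi_5 * chi_1) takes values
  {e} -> 2, {r^6} -> -2, {r^1, r^11} -> sqrt(3), {r^2, r^10} -> 1, {r^3, r^9} -> 0, {r^4, r^8} -> -1, {r^5, r^7} -> -sqrt(3), {s, sr^2, ...} -> 0, {sr, sr^3, ...} -> 0.
Now take the inner product of this character with each irreducible chi from the table, <chi_5*chi_1, chi> = (1/24) sum_C |C| (chi_5*chi_1)(C) conj(chi(C)):
  <chi_5*chi_1, chi_1> = (1/24)[1*(2)*conj(1) + 1*(-2)*conj(1) + 2*(sqrt(3))*conj(1) + 2*(1)*conj(1) + 2*(0)*conj(1) + 2*(-1)*conj(1) + 2*(-sqrt(3))*conj(1) + 6*(0)*conj(1) + 6*(0)*conj(1)]
      = (1/24)[(2) + (-2) + (2*sqrt(3)) + (2) + (0) + (-2) + (-2*sqrt(3)) + (0) + (0)] = 0/24 = 0
  <chi_5*chi_1, chi_2> = (1/24)[1*(2)*conj(1) + 1*(-2)*conj(1) + 2*(sqrt(3))*conj(1) + 2*(1)*conj(1) + 2*(0)*conj(1) + 2*(-1)*conj(1) + 2*(-sqrt(3))*conj(1) + 6*(0)*conj(-1) + 6*(0)*conj(-1)]
      = (1/24)[(2) + (-2) + (2*sqrt(3)) + (2) + (0) + (-2) + (-2*sqrt(3)) + (0) + (0)] = 0/24 = 0
  <chi_5*chi_1, chi_3> = (1/24)[1*(2)*conj(1) + 1*(-2)*conj(1) + 2*(sqrt(3))*conj(-1) + 2*(1)*conj(1) + 2*(0)*conj(-1) + 2*(-1)*conj(1) + 2*(-sqrt(3))*conj(-1) + 6*(0)*conj(1) + 6*(0)*conj(-1)]
      = (1/24)[(2) + (-2) + (-2*sqrt(3)) + (2) + (0) + (-2) + (2*sqrt(3)) + (0) + (0)] = 0/24 = 0
  <chi_5*chi_1, chi_4> = (1/24)[1*(2)*conj(1) + 1*(-2)*conj(1) + 2*(sqrt(3))*conj(-1) + 2*(1)*conj(1) + 2*(0)*conj(-1) + 2*(-1)*conj(1) + 2*(-sqrt(3))*conj(-1) + 6*(0)*conj(-1) + 6*(0)*conj(1)]
      = (1/24)[(2) + (-2) + (-2*sqrt(3)) + (2) + (0) + (-2) + (2*sqrt(3)) + (0) + (0)] = 0/24 = 0
  <chi_5*chi_1, chi_5> = (1/24)[1*(2)*conj(2) + 1*(-2)*conj(-2) + 2*(sqrt(3))*conj(sqrt(3)) + 2*(1)*conj(1) + 2*(0)*conj(0) + 2*(-1)*conj(-1) + 2*(-sqrt(3))*conj(-sqrt(3)) + 6*(0)*conj(0) + 6*(0)*conj(0)]
      = (1/24)[(4) + (4) + (6) + (2) + (0) + (2) + (6) + (0) + (0)] = 24/24 = 1
  <chi_5*chi_1, chi_6> = (1/24)[1*(2)*conj(2) + 1*(-2)*conj(2) + 2*(sqrt(3))*conj(1) + 2*(1)*conj(-1) + 2*(0)*conj(-2) + 2*(-1)*conj(-1) + 2*(-sqrt(3))*conj(1) + 6*(0)*conj(0) + 6*(0)*conj(0)]
      = (1/24)[(4) + (-4) + (2*sqrt(3)) + (-2) + (0) + (2) + (-2*sqrt(3)) + (0) + (0)] = 0/24 = 0
  <chi_5*chi_1, chi_7> = (1/24)[1*(2)*conj(2) + 1*(-2)*conj(-2) + 2*(sqrt(3))*conj(0) + 2*(1)*conj(-2) + 2*(0)*conj(0) + 2*(-1)*conj(2) + 2*(-sqrt(3))*conj(0) + 6*(0)*conj(0) + 6*(0)*conj(0)]
      = (1/24)[(4) + (4) + (0) + (-4) + (0) + (-4) + (0) + (0) + (0)] = 0/24 = 0
  <chi_5*chi_1, chi_8> = (1/24)[1*(2)*conj(2) + 1*(-2)*conj(2) + 2*(sqrt(3))*conj(-1) + 2*(1)*conj(-1) + 2*(0)*conj(2) + 2*(-1)*conj(-1) + 2*(-sqrt(3))*conj(-1) + 6*(0)*conj(0) + 6*(0)*conj(0)]
      = (1/24)[(4) + (-4) + (-2*sqrt(3)) + (-2) + (0) + (2) + (2*sqrt(3)) + (0) + (0)] = 0/24 = 0
  <chi_5*chi_1, chi_9> = (1/24)[1*(2)*conj(2) + 1*(-2)*conj(-2) + 2*(sqrt(3))*conj(-sqrt(3)) + 2*(1)*conj(1) + 2*(0)*conj(0) + 2*(-1)*conj(-1) + 2*(-sqrt(3))*conj(sqrt(3)) + 6*(0)*conj(0) + 6*(0)*conj(0)]
      = (1/24)[(4) + (4) + (-6) + (2) + (0) + (2) + (-6) + (0) + (0)] = 0/24 = 0
Hence the multiplicities are chi_5: 1. Dimension check: dim(chi_5)*dim(chi_1) = 2*1 = 2 and sum (mult * dim) = 1*2 = 2.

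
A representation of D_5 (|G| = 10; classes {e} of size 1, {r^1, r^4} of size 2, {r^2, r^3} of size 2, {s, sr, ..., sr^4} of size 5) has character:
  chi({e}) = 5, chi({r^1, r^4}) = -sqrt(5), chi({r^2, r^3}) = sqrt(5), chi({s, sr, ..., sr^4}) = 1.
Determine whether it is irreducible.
Not irreducible (reducible): <chi, chi> = 5 > 1.

Derivation: <chi, chi> = (1/|G|) sum_C |C| * |chi(C)|^2 = (1/10)[1*|5|^2 + 2*|-sqrt(5)|^2 + 2*|sqrt(5)|^2 + 5*|1|^2]
  = (1/10)[(25) + (10) + (10) + (5)] = 50/10 = 5.
A character is irreducible iff <chi, chi> = 1, so this representation is reducible.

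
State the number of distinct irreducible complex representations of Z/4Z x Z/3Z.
12

Proof sketch: The number of irreducible complex representations of a finite group equals its number of conjugacy classes. Z/4Z x Z/3Z is abelian of order 12, so every element is its own conjugacy class: 12 classes, so Z/4Z x Z/3Z (order 12) has exactly 12 irreducible complex representations.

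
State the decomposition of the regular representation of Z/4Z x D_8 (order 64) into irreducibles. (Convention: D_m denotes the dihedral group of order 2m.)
Each irreducible V_i of dimension d_i appears with multiplicity d_i, i.e. rho_reg = (direct sum over all irreducibles V_i) d_i V_i. The irreducible dimensions for Z/4Z x D_8 are 1, 1, 1, 1, 1, 1, 1, 1, 1, 1, 1, 1, 1, 1, 1, 1, 2, 2, 2, 2, 2, 2, 2, 2, 2, 2, 2, 2: 16 irreducibles of dimension 1, each with multiplicity 1; 12 irreducibles of dimension 2, each with multiplicity 2. Total dimension 16*1*1 + 12*2*2 = 64 = |G|.

Working: General theorem: in the regular representation of a finite group G, each irreducible appears with multiplicity equal to its dimension. Check: dim(rho_reg) = sum d_i^2 = 1 + 1 + 1 + 1 + 1 + 1 + 1 + 1 + 1 + 1 + 1 + 1 + 1 + 1 + 1 + 1 + 4 + 4 + 4 + 4 + 4 + 4 + 4 + 4 + 4 + 4 + 4 + 4 = 64 = |G|.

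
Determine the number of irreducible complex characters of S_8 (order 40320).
22

Working: The number of irreducible complex representations of a finite group equals its number of conjugacy classes. Conjugacy classes in S_8 correspond to cycle types, i.e. partitions of 8; there are p(8) = 22 of them, so S_8 (order 40320) has exactly 22 irreducible complex representations.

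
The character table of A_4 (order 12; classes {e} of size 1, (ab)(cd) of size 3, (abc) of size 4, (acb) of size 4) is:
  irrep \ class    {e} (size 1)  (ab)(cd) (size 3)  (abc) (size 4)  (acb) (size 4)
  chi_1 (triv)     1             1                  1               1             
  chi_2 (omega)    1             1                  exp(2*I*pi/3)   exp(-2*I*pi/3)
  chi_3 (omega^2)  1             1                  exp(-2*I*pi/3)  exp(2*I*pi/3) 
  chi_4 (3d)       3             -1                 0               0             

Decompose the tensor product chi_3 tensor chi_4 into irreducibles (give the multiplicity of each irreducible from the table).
chi_3 tensor chi_4 = chi_4 (all other irreducibles have multiplicity 0).

Proof sketch: The character of a tensor product is the pointwise product (chi_3 * chi_4)(C) = chi_3(C) * chi_4(C):
  {e}: (1)*(3), (ab)(cd): (1)*(-1), (abc): (exp(-2*I*pi/3))*(0), (acb): (exp(2*I*pi/3))*(0)
so (chi_3 * chi_4) takes values
  {e} -> 3, (ab)(cd) -> -1, (abc) -> 0, (acb) -> 0.
Now take the inner product of this character with each irreducible chi from the table, <chi_3*chi_4, chi> = (1/12) sum_C |C| (chi_3*chi_4)(C) conj(chi(C)):
  <chi_3*chi_4, chi_1> = (1/12)[1*(3)*conj(1) + 3*(-1)*conj(1) + 4*(0)*conj(1) + 4*(0)*conj(1)]
      = (1/12)[(3) + (-3) + (0) + (0)] = 0/12 = 0
  <chi_3*chi_4, chi_2> = (1/12)[1*(3)*conj(1) + 3*(-1)*conj(1) + 4*(0)*conj(exp(2*I*pi/3)) + 4*(0)*conj(exp(-2*I*pi/3))]
      = (1/12)[(3) + (-3) + (0) + (0)] = 0/12 = 0
  <chi_3*chi_4, chi_3> = (1/12)[1*(3)*conj(1) + 3*(-1)*conj(1) + 4*(0)*conj(exp(-2*I*pi/3)) + 4*(0)*conj(exp(2*I*pi/3))]
      = (1/12)[(3) + (-3) + (0) + (0)] = 0/12 = 0
  <chi_3*chi_4, chi_4> = (1/12)[1*(3)*conj(3) + 3*(-1)*conj(-1) + 4*(0)*conj(0) + 4*(0)*conj(0)]
      = (1/12)[(9) + (3) + (0) + (0)] = 12/12 = 1
(Exp terms are combined using exp(i*s)*conj(exp(i*t)) = exp(i*(s-t)), and sums of them are collapsed using the identity that for every m > 1 the m distinct m-th roots of unity sum to 0, e.g. 1 + exp(2*I*pi/3) + exp(-2*I*pi/3) = 0.)
Hence the multiplicities are chi_4: 1. Dimension check: dim(chi_3)*dim(chi_4) = 1*3 = 3 and sum (mult * dim) = 1*3 = 3.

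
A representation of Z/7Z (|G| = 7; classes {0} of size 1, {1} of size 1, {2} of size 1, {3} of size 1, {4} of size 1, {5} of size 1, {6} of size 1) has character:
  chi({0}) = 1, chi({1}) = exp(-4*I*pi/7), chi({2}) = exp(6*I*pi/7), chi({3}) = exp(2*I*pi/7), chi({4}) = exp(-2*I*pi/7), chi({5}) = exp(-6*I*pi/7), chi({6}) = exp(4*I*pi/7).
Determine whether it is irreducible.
Irreducible: <chi, chi> = 1.

<chi, chi> = (1/|G|) sum_C |C| * |chi(C)|^2 = (1/7)[1*|1|^2 + 1*|exp(-4*I*pi/7)|^2 + 1*|exp(6*I*pi/7)|^2 + 1*|exp(2*I*pi/7)|^2 + 1*|exp(-2*I*pi/7)|^2 + 1*|exp(-6*I*pi/7)|^2 + 1*|exp(4*I*pi/7)|^2]
  = (1/7)[(1) + (1) + (1) + (1) + (1) + (1) + (1)] = 7/7 = 1.
(Exp terms are combined using exp(i*s)*conj(exp(i*t)) = exp(i*(s-t)), and sums of them are collapsed using the identity that for every m > 1 the m distinct m-th roots of unity sum to 0, e.g. 1 + exp(2*I*pi/3) + exp(-2*I*pi/3) = 0.)
A character is irreducible iff <chi, chi> = 1, so this representation is irreducible.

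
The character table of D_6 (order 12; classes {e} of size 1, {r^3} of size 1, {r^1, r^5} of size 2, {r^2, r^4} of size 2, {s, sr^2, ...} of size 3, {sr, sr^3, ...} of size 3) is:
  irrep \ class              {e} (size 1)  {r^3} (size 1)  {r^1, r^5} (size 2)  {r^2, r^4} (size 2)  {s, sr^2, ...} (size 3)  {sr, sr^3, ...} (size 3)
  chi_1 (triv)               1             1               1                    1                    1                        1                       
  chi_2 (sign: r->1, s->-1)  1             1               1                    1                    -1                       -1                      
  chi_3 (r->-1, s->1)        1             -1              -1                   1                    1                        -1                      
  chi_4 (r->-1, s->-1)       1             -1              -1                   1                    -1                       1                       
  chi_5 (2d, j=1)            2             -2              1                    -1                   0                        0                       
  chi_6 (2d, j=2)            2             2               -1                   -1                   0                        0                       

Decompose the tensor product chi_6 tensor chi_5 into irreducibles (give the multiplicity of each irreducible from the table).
chi_6 tensor chi_5 = chi_3 + chi_4 + chi_5 (all other irreducibles have multiplicity 0).

Argument: The character of a tensor product is the pointwise product (chi_6 * chi_5)(C) = chi_6(C) * chi_5(C):
  {e}: (2)*(2), {r^3}: (2)*(-2), {r^1, r^5}: (-1)*(1), {r^2, r^4}: (-1)*(-1), {s, sr^2, ...}: (0)*(0), {sr, sr^3, ...}: (0)*(0)
so (chi_6 * chi_5) takes values
  {e} -> 4, {r^3} -> -4, {r^1, r^5} -> -1, {r^2, r^4} -> 1, {s, sr^2, ...} -> 0, {sr, sr^3, ...} -> 0.
Now take the inner product of this character with each irreducible chi from the table, <chi_6*chi_5, chi> = (1/12) sum_C |C| (chi_6*chi_5)(C) conj(chi(C)):
  <chi_6*chi_5, chi_1> = (1/12)[1*(4)*conj(1) + 1*(-4)*conj(1) + 2*(-1)*conj(1) + 2*(1)*conj(1) + 3*(0)*conj(1) + 3*(0)*conj(1)]
      = (1/12)[(4) + (-4) + (-2) + (2) + (0) + (0)] = 0/12 = 0
  <chi_6*chi_5, chi_2> = (1/12)[1*(4)*conj(1) + 1*(-4)*conj(1) + 2*(-1)*conj(1) + 2*(1)*conj(1) + 3*(0)*conj(-1) + 3*(0)*conj(-1)]
      = (1/12)[(4) + (-4) + (-2) + (2) + (0) + (0)] = 0/12 = 0
  <chi_6*chi_5, chi_3> = (1/12)[1*(4)*conj(1) + 1*(-4)*conj(-1) + 2*(-1)*conj(-1) + 2*(1)*conj(1) + 3*(0)*conj(1) + 3*(0)*conj(-1)]
      = (1/12)[(4) + (4) + (2) + (2) + (0) + (0)] = 12/12 = 1
  <chi_6*chi_5, chi_4> = (1/12)[1*(4)*conj(1) + 1*(-4)*conj(-1) + 2*(-1)*conj(-1) + 2*(1)*conj(1) + 3*(0)*conj(-1) + 3*(0)*conj(1)]
      = (1/12)[(4) + (4) + (2) + (2) + (0) + (0)] = 12/12 = 1
  <chi_6*chi_5, chi_5> = (1/12)[1*(4)*conj(2) + 1*(-4)*conj(-2) + 2*(-1)*conj(1) + 2*(1)*conj(-1) + 3*(0)*conj(0) + 3*(0)*conj(0)]
      = (1/12)[(8) + (8) + (-2) + (-2) + (0) + (0)] = 12/12 = 1
  <chi_6*chi_5, chi_6> = (1/12)[1*(4)*conj(2) + 1*(-4)*conj(2) + 2*(-1)*conj(-1) + 2*(1)*conj(-1) + 3*(0)*conj(0) + 3*(0)*conj(0)]
      = (1/12)[(8) + (-8) + (2) + (-2) + (0) + (0)] = 0/12 = 0
Hence the multiplicities are chi_3: 1, chi_4: 1, chi_5: 1. Dimension check: dim(chi_6)*dim(chi_5) = 2*2 = 4 and sum (mult * dim) = 1*1 + 1*1 + 1*2 = 4.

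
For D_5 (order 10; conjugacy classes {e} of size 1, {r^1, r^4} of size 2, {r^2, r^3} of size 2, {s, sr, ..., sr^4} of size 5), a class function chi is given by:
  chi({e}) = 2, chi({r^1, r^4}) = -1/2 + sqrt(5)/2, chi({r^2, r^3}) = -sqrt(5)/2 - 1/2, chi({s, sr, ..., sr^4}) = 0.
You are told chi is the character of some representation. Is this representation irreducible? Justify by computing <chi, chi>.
Irreducible: <chi, chi> = 1.

Why: <chi, chi> = (1/|G|) sum_C |C| * |chi(C)|^2 = (1/10)[1*|2|^2 + 2*|-1/2 + sqrt(5)/2|^2 + 2*|-sqrt(5)/2 - 1/2|^2 + 5*|0|^2]
  = (1/10)[(4) + (3 - sqrt(5)) + (sqrt(5) + 3) + (0)] = 10/10 = 1.
A character is irreducible iff <chi, chi> = 1, so this representation is irreducible.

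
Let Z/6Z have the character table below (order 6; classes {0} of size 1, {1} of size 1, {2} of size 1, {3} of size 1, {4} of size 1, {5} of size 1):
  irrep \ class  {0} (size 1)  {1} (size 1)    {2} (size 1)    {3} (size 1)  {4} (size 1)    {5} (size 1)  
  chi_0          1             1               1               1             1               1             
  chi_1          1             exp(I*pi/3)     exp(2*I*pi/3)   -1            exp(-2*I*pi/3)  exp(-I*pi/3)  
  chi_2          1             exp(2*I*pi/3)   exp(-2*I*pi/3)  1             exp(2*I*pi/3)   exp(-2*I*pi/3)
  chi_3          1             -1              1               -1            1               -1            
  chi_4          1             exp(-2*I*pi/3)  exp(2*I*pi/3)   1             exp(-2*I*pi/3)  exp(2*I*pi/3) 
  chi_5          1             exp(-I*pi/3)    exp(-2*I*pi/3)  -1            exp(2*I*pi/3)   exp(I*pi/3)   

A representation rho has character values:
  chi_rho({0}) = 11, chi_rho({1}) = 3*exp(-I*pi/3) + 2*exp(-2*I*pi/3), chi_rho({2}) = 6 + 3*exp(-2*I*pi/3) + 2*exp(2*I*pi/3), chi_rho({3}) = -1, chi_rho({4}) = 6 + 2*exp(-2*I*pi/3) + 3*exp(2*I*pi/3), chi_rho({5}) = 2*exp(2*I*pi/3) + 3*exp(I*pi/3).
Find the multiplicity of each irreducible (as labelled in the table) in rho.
Multiplicities: chi_0: 3, chi_1: 0, chi_2: 0, chi_3: 3, chi_4: 2, chi_5: 3.

Reasoning: Use <chi_rho, chi> = (1/|G|) sum_C |C| * chi_rho(C) * conj(chi(C)) with |G| = 6 for each irreducible chi in the table:
  <chi_rho, chi_0> = (1/6)[1*(11)*conj(1) + 1*(3*exp(-I*pi/3) + 2*exp(-2*I*pi/3))*conj(1) + 1*(6 + 3*exp(-2*I*pi/3) + 2*exp(2*I*pi/3))*conj(1) + 1*(-1)*conj(1) + 1*(6 + 2*exp(-2*I*pi/3) + 3*exp(2*I*pi/3))*conj(1) + 1*(2*exp(2*I*pi/3) + 3*exp(I*pi/3))*conj(1)]
      = (1/6)[(11) + (3*exp(-I*pi/3) + 2*exp(-2*I*pi/3)) + (6 + 3*exp(-2*I*pi/3) + 2*exp(2*I*pi/3)) + (-1) + (6 + 2*exp(-2*I*pi/3) + 3*exp(2*I*pi/3)) + (2*exp(2*I*pi/3) + 3*exp(I*pi/3))] = 18/6 = 3
  <chi_rho, chi_1> = (1/6)[1*(11)*conj(1) + 1*(3*exp(-I*pi/3) + 2*exp(-2*I*pi/3))*conj(exp(I*pi/3)) + 1*(6 + 3*exp(-2*I*pi/3) + 2*exp(2*I*pi/3))*conj(exp(2*I*pi/3)) + 1*(-1)*conj(-1) + 1*(6 + 2*exp(-2*I*pi/3) + 3*exp(2*I*pi/3))*conj(exp(-2*I*pi/3)) + 1*(2*exp(2*I*pi/3) + 3*exp(I*pi/3))*conj(exp(-I*pi/3))]
      = (1/6)[(11) + (-2 + 3*exp(-2*I*pi/3)) + (2 + 6*exp(-2*I*pi/3) + 3*exp(2*I*pi/3)) + (1) + (2 + 3*exp(-2*I*pi/3) + 6*exp(2*I*pi/3)) + (-2 + 3*exp(2*I*pi/3))] = 0/6 = 0
  <chi_rho, chi_2> = (1/6)[1*(11)*conj(1) + 1*(3*exp(-I*pi/3) + 2*exp(-2*I*pi/3))*conj(exp(2*I*pi/3)) + 1*(6 + 3*exp(-2*I*pi/3) + 2*exp(2*I*pi/3))*conj(exp(-2*I*pi/3)) + 1*(-1)*conj(1) + 1*(6 + 2*exp(-2*I*pi/3) + 3*exp(2*I*pi/3))*conj(exp(2*I*pi/3)) + 1*(2*exp(2*I*pi/3) + 3*exp(I*pi/3))*conj(exp(-2*I*pi/3))]
      = (1/6)[(11) + (-3 + 2*exp(2*I*pi/3)) + (3 + 2*exp(-2*I*pi/3) + 6*exp(2*I*pi/3)) + (-1) + (3 + 6*exp(-2*I*pi/3) + 2*exp(2*I*pi/3)) + (-3 + 2*exp(-2*I*pi/3))] = 0/6 = 0
  <chi_rho, chi_3> = (1/6)[1*(11)*conj(1) + 1*(3*exp(-I*pi/3) + 2*exp(-2*I*pi/3))*conj(-1) + 1*(6 + 3*exp(-2*I*pi/3) + 2*exp(2*I*pi/3))*conj(1) + 1*(-1)*conj(-1) + 1*(6 + 2*exp(-2*I*pi/3) + 3*exp(2*I*pi/3))*conj(1) + 1*(2*exp(2*I*pi/3) + 3*exp(I*pi/3))*conj(-1)]
      = (1/6)[(11) + (-2*exp(-2*I*pi/3) - 3*exp(-I*pi/3)) + (6 + 3*exp(-2*I*pi/3) + 2*exp(2*I*pi/3)) + (1) + (6 + 2*exp(-2*I*pi/3) + 3*exp(2*I*pi/3)) + (-3*exp(I*pi/3) - 2*exp(2*I*pi/3))] = 18/6 = 3
  <chi_rho, chi_4> = (1/6)[1*(11)*conj(1) + 1*(3*exp(-I*pi/3) + 2*exp(-2*I*pi/3))*conj(exp(-2*I*pi/3)) + 1*(6 + 3*exp(-2*I*pi/3) + 2*exp(2*I*pi/3))*conj(exp(2*I*pi/3)) + 1*(-1)*conj(1) + 1*(6 + 2*exp(-2*I*pi/3) + 3*exp(2*I*pi/3))*conj(exp(-2*I*pi/3)) + 1*(2*exp(2*I*pi/3) + 3*exp(I*pi/3))*conj(exp(2*I*pi/3))]
      = (1/6)[(11) + (2 + 3*exp(I*pi/3)) + (2 + 6*exp(-2*I*pi/3) + 3*exp(2*I*pi/3)) + (-1) + (2 + 3*exp(-2*I*pi/3) + 6*exp(2*I*pi/3)) + (2 + 3*exp(-I*pi/3))] = 12/6 = 2
  <chi_rho, chi_5> = (1/6)[1*(11)*conj(1) + 1*(3*exp(-I*pi/3) + 2*exp(-2*I*pi/3))*conj(exp(-I*pi/3)) + 1*(6 + 3*exp(-2*I*pi/3) + 2*exp(2*I*pi/3))*conj(exp(-2*I*pi/3)) + 1*(-1)*conj(-1) + 1*(6 + 2*exp(-2*I*pi/3) + 3*exp(2*I*pi/3))*conj(exp(2*I*pi/3)) + 1*(2*exp(2*I*pi/3) + 3*exp(I*pi/3))*conj(exp(I*pi/3))]
      = (1/6)[(11) + (3 + 2*exp(-I*pi/3)) + (3 + 2*exp(-2*I*pi/3) + 6*exp(2*I*pi/3)) + (1) + (3 + 6*exp(-2*I*pi/3) + 2*exp(2*I*pi/3)) + (3 + 2*exp(I*pi/3))] = 18/6 = 3
(Exp terms are combined using exp(i*s)*conj(exp(i*t)) = exp(i*(s-t)), and sums of them are collapsed using the identity that for every m > 1 the m distinct m-th roots of unity sum to 0, e.g. 1 + exp(2*I*pi/3) + exp(-2*I*pi/3) = 0.)
Dimension check: dim(rho) = sum (mult * dim) = 3*1 + 0*1 + 0*1 + 3*1 + 2*1 + 3*1 = 11 = chi_rho(e) = 11.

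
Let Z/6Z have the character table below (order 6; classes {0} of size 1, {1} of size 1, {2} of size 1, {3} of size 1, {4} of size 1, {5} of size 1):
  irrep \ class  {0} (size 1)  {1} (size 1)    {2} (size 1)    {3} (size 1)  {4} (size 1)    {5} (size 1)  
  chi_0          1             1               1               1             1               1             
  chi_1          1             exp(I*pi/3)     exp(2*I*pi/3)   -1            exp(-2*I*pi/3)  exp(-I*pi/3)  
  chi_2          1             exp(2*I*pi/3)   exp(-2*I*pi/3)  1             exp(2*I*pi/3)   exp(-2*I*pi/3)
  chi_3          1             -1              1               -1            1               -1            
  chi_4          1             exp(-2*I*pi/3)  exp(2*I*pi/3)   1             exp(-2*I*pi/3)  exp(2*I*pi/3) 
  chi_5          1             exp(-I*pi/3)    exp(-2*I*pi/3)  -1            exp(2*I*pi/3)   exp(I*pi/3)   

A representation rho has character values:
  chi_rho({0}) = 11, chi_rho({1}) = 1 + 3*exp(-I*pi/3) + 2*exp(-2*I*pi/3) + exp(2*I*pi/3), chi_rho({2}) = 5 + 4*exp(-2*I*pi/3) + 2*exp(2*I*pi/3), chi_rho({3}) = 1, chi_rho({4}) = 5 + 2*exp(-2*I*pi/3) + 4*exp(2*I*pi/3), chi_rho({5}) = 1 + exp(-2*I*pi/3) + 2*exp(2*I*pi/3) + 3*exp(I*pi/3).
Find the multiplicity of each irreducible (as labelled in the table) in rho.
Multiplicities: chi_0: 3, chi_1: 0, chi_2: 1, chi_3: 2, chi_4: 2, chi_5: 3.

Derivation: Use <chi_rho, chi> = (1/|G|) sum_C |C| * chi_rho(C) * conj(chi(C)) with |G| = 6 for each irreducible chi in the table:
  <chi_rho, chi_0> = (1/6)[1*(11)*conj(1) + 1*(1 + 3*exp(-I*pi/3) + 2*exp(-2*I*pi/3) + exp(2*I*pi/3))*conj(1) + 1*(5 + 4*exp(-2*I*pi/3) + 2*exp(2*I*pi/3))*conj(1) + 1*(1)*conj(1) + 1*(5 + 2*exp(-2*I*pi/3) + 4*exp(2*I*pi/3))*conj(1) + 1*(1 + exp(-2*I*pi/3) + 2*exp(2*I*pi/3) + 3*exp(I*pi/3))*conj(1)]
      = (1/6)[(11) + (1 + 3*exp(-I*pi/3) + 2*exp(-2*I*pi/3) + exp(2*I*pi/3)) + (5 + 4*exp(-2*I*pi/3) + 2*exp(2*I*pi/3)) + (1) + (5 + 2*exp(-2*I*pi/3) + 4*exp(2*I*pi/3)) + (1 + exp(-2*I*pi/3) + 2*exp(2*I*pi/3) + 3*exp(I*pi/3))] = 18/6 = 3
  <chi_rho, chi_1> = (1/6)[1*(11)*conj(1) + 1*(1 + 3*exp(-I*pi/3) + 2*exp(-2*I*pi/3) + exp(2*I*pi/3))*conj(exp(I*pi/3)) + 1*(5 + 4*exp(-2*I*pi/3) + 2*exp(2*I*pi/3))*conj(exp(2*I*pi/3)) + 1*(1)*conj(-1) + 1*(5 + 2*exp(-2*I*pi/3) + 4*exp(2*I*pi/3))*conj(exp(-2*I*pi/3)) + 1*(1 + exp(-2*I*pi/3) + 2*exp(2*I*pi/3) + 3*exp(I*pi/3))*conj(exp(-I*pi/3))]
      = (1/6)[(11) + (-2 + 3*exp(-2*I*pi/3) + exp(-I*pi/3) + exp(I*pi/3)) + (2 + 5*exp(-2*I*pi/3) + 4*exp(2*I*pi/3)) + (-1) + (2 + 4*exp(-2*I*pi/3) + 5*exp(2*I*pi/3)) + (-2 + exp(-I*pi/3) + exp(I*pi/3) + 3*exp(2*I*pi/3))] = 0/6 = 0
  <chi_rho, chi_2> = (1/6)[1*(11)*conj(1) + 1*(1 + 3*exp(-I*pi/3) + 2*exp(-2*I*pi/3) + exp(2*I*pi/3))*conj(exp(2*I*pi/3)) + 1*(5 + 4*exp(-2*I*pi/3) + 2*exp(2*I*pi/3))*conj(exp(-2*I*pi/3)) + 1*(1)*conj(1) + 1*(5 + 2*exp(-2*I*pi/3) + 4*exp(2*I*pi/3))*conj(exp(2*I*pi/3)) + 1*(1 + exp(-2*I*pi/3) + 2*exp(2*I*pi/3) + 3*exp(I*pi/3))*conj(exp(-2*I*pi/3))]
      = (1/6)[(11) + (-2 + exp(-2*I*pi/3) + 2*exp(2*I*pi/3)) + (4 + 2*exp(-2*I*pi/3) + 5*exp(2*I*pi/3)) + (1) + (4 + 5*exp(-2*I*pi/3) + 2*exp(2*I*pi/3)) + (-2 + 2*exp(-2*I*pi/3) + exp(2*I*pi/3))] = 6/6 = 1
  <chi_rho, chi_3> = (1/6)[1*(11)*conj(1) + 1*(1 + 3*exp(-I*pi/3) + 2*exp(-2*I*pi/3) + exp(2*I*pi/3))*conj(-1) + 1*(5 + 4*exp(-2*I*pi/3) + 2*exp(2*I*pi/3))*conj(1) + 1*(1)*conj(-1) + 1*(5 + 2*exp(-2*I*pi/3) + 4*exp(2*I*pi/3))*conj(1) + 1*(1 + exp(-2*I*pi/3) + 2*exp(2*I*pi/3) + 3*exp(I*pi/3))*conj(-1)]
      = (1/6)[(11) + (-1 - exp(2*I*pi/3) - 2*exp(-2*I*pi/3) - 3*exp(-I*pi/3)) + (5 + 4*exp(-2*I*pi/3) + 2*exp(2*I*pi/3)) + (-1) + (5 + 2*exp(-2*I*pi/3) + 4*exp(2*I*pi/3)) + (-1 - 3*exp(I*pi/3) - 2*exp(2*I*pi/3) - exp(-2*I*pi/3))] = 12/6 = 2
  <chi_rho, chi_4> = (1/6)[1*(11)*conj(1) + 1*(1 + 3*exp(-I*pi/3) + 2*exp(-2*I*pi/3) + exp(2*I*pi/3))*conj(exp(-2*I*pi/3)) + 1*(5 + 4*exp(-2*I*pi/3) + 2*exp(2*I*pi/3))*conj(exp(2*I*pi/3)) + 1*(1)*conj(1) + 1*(5 + 2*exp(-2*I*pi/3) + 4*exp(2*I*pi/3))*conj(exp(-2*I*pi/3)) + 1*(1 + exp(-2*I*pi/3) + 2*exp(2*I*pi/3) + 3*exp(I*pi/3))*conj(exp(2*I*pi/3))]
      = (1/6)[(11) + (2 + exp(-2*I*pi/3) + exp(2*I*pi/3) + 3*exp(I*pi/3)) + (2 + 5*exp(-2*I*pi/3) + 4*exp(2*I*pi/3)) + (1) + (2 + 4*exp(-2*I*pi/3) + 5*exp(2*I*pi/3)) + (2 + 3*exp(-I*pi/3) + exp(-2*I*pi/3) + exp(2*I*pi/3))] = 12/6 = 2
  <chi_rho, chi_5> = (1/6)[1*(11)*conj(1) + 1*(1 + 3*exp(-I*pi/3) + 2*exp(-2*I*pi/3) + exp(2*I*pi/3))*conj(exp(-I*pi/3)) + 1*(5 + 4*exp(-2*I*pi/3) + 2*exp(2*I*pi/3))*conj(exp(-2*I*pi/3)) + 1*(1)*conj(-1) + 1*(5 + 2*exp(-2*I*pi/3) + 4*exp(2*I*pi/3))*conj(exp(2*I*pi/3)) + 1*(1 + exp(-2*I*pi/3) + 2*exp(2*I*pi/3) + 3*exp(I*pi/3))*conj(exp(I*pi/3))]
      = (1/6)[(11) + (2 + 2*exp(-I*pi/3) + exp(I*pi/3)) + (4 + 2*exp(-2*I*pi/3) + 5*exp(2*I*pi/3)) + (-1) + (4 + 5*exp(-2*I*pi/3) + 2*exp(2*I*pi/3)) + (2 + exp(-I*pi/3) + 2*exp(I*pi/3))] = 18/6 = 3
(Exp terms are combined using exp(i*s)*conj(exp(i*t)) = exp(i*(s-t)), and sums of them are collapsed using the identity that for every m > 1 the m distinct m-th roots of unity sum to 0, e.g. 1 + exp(2*I*pi/3) + exp(-2*I*pi/3) = 0.)
Dimension check: dim(rho) = sum (mult * dim) = 3*1 + 0*1 + 1*1 + 2*1 + 2*1 + 3*1 = 11 = chi_rho(e) = 11.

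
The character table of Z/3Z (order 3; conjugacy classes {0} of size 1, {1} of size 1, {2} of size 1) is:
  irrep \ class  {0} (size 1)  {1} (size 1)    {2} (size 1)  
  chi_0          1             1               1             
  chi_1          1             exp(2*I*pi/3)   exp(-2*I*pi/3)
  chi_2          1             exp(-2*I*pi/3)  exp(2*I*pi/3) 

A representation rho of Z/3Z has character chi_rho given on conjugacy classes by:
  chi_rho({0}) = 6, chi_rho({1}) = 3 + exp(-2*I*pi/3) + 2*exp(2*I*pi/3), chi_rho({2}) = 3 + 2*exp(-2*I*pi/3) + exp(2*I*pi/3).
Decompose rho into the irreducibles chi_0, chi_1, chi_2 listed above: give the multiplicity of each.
Multiplicities: chi_0: 3, chi_1: 2, chi_2: 1.

Use <chi_rho, chi> = (1/|G|) sum_C |C| * chi_rho(C) * conj(chi(C)) with |G| = 3 for each irreducible chi in the table:
  <chi_rho, chi_0> = (1/3)[1*(6)*conj(1) + 1*(3 + exp(-2*I*pi/3) + 2*exp(2*I*pi/3))*conj(1) + 1*(3 + 2*exp(-2*I*pi/3) + exp(2*I*pi/3))*conj(1)]
      = (1/3)[(6) + (3 + exp(-2*I*pi/3) + 2*exp(2*I*pi/3)) + (3 + 2*exp(-2*I*pi/3) + exp(2*I*pi/3))] = 9/3 = 3
  <chi_rho, chi_1> = (1/3)[1*(6)*conj(1) + 1*(3 + exp(-2*I*pi/3) + 2*exp(2*I*pi/3))*conj(exp(2*I*pi/3)) + 1*(3 + 2*exp(-2*I*pi/3) + exp(2*I*pi/3))*conj(exp(-2*I*pi/3))]
      = (1/3)[(6) + (2 + 3*exp(-2*I*pi/3) + exp(2*I*pi/3)) + (2 + exp(-2*I*pi/3) + 3*exp(2*I*pi/3))] = 6/3 = 2
  <chi_rho, chi_2> = (1/3)[1*(6)*conj(1) + 1*(3 + exp(-2*I*pi/3) + 2*exp(2*I*pi/3))*conj(exp(-2*I*pi/3)) + 1*(3 + 2*exp(-2*I*pi/3) + exp(2*I*pi/3))*conj(exp(2*I*pi/3))]
      = (1/3)[(6) + (1 + 2*exp(-2*I*pi/3) + 3*exp(2*I*pi/3)) + (1 + 3*exp(-2*I*pi/3) + 2*exp(2*I*pi/3))] = 3/3 = 1
(Exp terms are combined using exp(i*s)*conj(exp(i*t)) = exp(i*(s-t)), and sums of them are collapsed using the identity that for every m > 1 the m distinct m-th roots of unity sum to 0, e.g. 1 + exp(2*I*pi/3) + exp(-2*I*pi/3) = 0.)
Dimension check: dim(rho) = sum (mult * dim) = 3*1 + 2*1 + 1*1 = 6 = chi_rho(e) = 6.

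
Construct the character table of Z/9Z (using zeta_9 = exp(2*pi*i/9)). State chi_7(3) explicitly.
Character table of Z/9Z (irreps indexed chi_0,...,chi_8 with chi_k(m) = zeta_9^(k*m), zeta_9 = exp(2*pi*i/9)):
  irrep \ class  {0} (size 1)  {1} (size 1)    {2} (size 1)    {3} (size 1)    {4} (size 1)    {5} (size 1)    {6} (size 1)    {7} (size 1)    {8} (size 1)  
  chi_0          1             1               1               1               1               1               1               1               1             
  chi_1          1             exp(2*I*pi/9)   exp(4*I*pi/9)   exp(2*I*pi/3)   exp(8*I*pi/9)   exp(-8*I*pi/9)  exp(-2*I*pi/3)  exp(-4*I*pi/9)  exp(-2*I*pi/9)
  chi_2          1             exp(4*I*pi/9)   exp(8*I*pi/9)   exp(-2*I*pi/3)  exp(-2*I*pi/9)  exp(2*I*pi/9)   exp(2*I*pi/3)   exp(-8*I*pi/9)  exp(-4*I*pi/9)
  chi_3          1             exp(2*I*pi/3)   exp(-2*I*pi/3)  1               exp(2*I*pi/3)   exp(-2*I*pi/3)  1               exp(2*I*pi/3)   exp(-2*I*pi/3)
  chi_4          1             exp(8*I*pi/9)   exp(-2*I*pi/9)  exp(2*I*pi/3)   exp(-4*I*pi/9)  exp(4*I*pi/9)   exp(-2*I*pi/3)  exp(2*I*pi/9)   exp(-8*I*pi/9)
  chi_5          1             exp(-8*I*pi/9)  exp(2*I*pi/9)   exp(-2*I*pi/3)  exp(4*I*pi/9)   exp(-4*I*pi/9)  exp(2*I*pi/3)   exp(-2*I*pi/9)  exp(8*I*pi/9) 
  chi_6          1             exp(-2*I*pi/3)  exp(2*I*pi/3)   1               exp(-2*I*pi/3)  exp(2*I*pi/3)   1               exp(-2*I*pi/3)  exp(2*I*pi/3) 
  chi_7          1             exp(-4*I*pi/9)  exp(-8*I*pi/9)  exp(2*I*pi/3)   exp(2*I*pi/9)   exp(-2*I*pi/9)  exp(-2*I*pi/3)  exp(8*I*pi/9)   exp(4*I*pi/9) 
  chi_8          1             exp(-2*I*pi/9)  exp(-4*I*pi/9)  exp(-2*I*pi/3)  exp(-8*I*pi/9)  exp(8*I*pi/9)   exp(2*I*pi/3)   exp(4*I*pi/9)   exp(2*I*pi/9) 

Spot check: chi_7(3) = zeta_9^(7*3) = zeta_9^21 = exp(2*I*pi/3).

Justification: Z/9Z is abelian, so all 9 irreducible complex representations are 1-dimensional. They are given by chi_k(m) = zeta_9^(k*m) for k = 0,...,8. Row orthogonality: sum_m chi_k(m) conj(chi_l(m)) = 9 * [k = l].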